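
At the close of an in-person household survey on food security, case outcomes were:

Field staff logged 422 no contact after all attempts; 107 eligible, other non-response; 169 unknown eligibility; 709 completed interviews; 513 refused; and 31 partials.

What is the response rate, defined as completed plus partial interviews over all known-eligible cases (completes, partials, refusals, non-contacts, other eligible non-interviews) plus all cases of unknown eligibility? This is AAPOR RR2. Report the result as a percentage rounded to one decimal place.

Num: 709 + 31 = 740
Base: 709 + 31 + 513 + 422 + 107 + 169 = 1951
RR2 = 740 / 1951 = 0.3793

37.9%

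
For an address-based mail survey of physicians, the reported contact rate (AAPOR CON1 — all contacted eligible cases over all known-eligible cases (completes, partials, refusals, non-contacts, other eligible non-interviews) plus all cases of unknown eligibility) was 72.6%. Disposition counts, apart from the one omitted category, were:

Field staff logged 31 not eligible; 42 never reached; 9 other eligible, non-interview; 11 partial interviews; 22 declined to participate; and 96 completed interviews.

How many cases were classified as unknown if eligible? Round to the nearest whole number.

10

Top: 96 + 11 + 22 + 9 = 138
CON1 = 138 / D = 0.726
D = 138 / 0.726 = 190.1
Remaining denominator categories sum to 180
unknown if eligible = 190.1 − 180 ≈ 10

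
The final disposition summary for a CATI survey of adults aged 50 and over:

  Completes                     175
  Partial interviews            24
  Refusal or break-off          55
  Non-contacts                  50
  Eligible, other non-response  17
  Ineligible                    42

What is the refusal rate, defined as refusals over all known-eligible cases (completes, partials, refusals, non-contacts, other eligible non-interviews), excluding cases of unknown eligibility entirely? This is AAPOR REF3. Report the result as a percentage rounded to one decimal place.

17.1%

Numerator = 55
Denominator = 175 + 24 + 55 + 50 + 17 = 321
REF3 = 55 / 321 = 0.1713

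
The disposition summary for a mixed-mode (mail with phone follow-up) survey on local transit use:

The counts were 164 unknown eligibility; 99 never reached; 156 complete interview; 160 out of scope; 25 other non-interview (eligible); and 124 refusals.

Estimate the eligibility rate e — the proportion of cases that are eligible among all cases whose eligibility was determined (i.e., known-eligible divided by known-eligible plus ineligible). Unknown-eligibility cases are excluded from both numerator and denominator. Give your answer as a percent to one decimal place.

71.6%

Known eligible → 156 + 124 + 99 + 25 = 404
e = 404 / (404 + 160) = 404 / 564 = 0.7163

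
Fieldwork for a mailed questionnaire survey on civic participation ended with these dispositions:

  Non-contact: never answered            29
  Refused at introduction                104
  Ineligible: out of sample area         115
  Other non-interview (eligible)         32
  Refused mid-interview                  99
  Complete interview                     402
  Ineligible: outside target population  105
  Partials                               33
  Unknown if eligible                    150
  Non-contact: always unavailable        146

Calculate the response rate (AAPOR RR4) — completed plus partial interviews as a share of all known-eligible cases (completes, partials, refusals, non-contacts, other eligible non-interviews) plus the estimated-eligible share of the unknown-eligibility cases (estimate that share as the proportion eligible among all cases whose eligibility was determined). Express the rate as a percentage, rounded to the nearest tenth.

45.1%

Declined to participate = 104 + 99 = 203
Non-contacts = 29 + 146 = 175
Not eligible = 105 + 115 = 220
Num → 402 + 33 = 435
Eligible (known) → 402 + 33 + 203 + 175 + 32 = 845
e = 845 / (845 + 220) = 845 / 1065 = 0.7934
e × U → 0.7934 × 150 = 119.01
Denominator → 845 + 119.01 = 964.01
RR4 = 435 / 964.01 = 0.4512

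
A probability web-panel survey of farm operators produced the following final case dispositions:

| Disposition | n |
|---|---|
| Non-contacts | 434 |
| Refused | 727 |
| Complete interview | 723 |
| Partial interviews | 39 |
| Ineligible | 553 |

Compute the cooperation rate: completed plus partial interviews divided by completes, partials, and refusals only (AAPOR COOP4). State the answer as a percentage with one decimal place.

Top = 723 + 39 = 762
Base = 723 + 39 + 727 = 1489
COOP4 = 762 / 1489 = 0.5118

51.2%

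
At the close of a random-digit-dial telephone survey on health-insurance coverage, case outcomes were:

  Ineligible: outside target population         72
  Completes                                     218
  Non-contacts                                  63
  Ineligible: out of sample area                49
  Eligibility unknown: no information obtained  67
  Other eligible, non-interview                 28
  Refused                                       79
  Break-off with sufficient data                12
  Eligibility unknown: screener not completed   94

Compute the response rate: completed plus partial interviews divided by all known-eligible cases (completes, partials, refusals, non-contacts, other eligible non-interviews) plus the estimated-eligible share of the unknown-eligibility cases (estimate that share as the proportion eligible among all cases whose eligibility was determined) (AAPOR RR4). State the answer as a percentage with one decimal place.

Unknown if eligible = 94 + 67 = 161
Ineligible = 72 + 49 = 121
Numerator → 218 + 12 = 230
Eligible (known) → 218 + 12 + 79 + 63 + 28 = 400
e = 400 / (400 + 121) = 400 / 521 = 0.7678
Eligible share of unknowns → 0.7678 × 161 = 123.62
Denom → 400 + 123.62 = 523.62
RR4 = 230 / 523.62 = 0.4392

43.9%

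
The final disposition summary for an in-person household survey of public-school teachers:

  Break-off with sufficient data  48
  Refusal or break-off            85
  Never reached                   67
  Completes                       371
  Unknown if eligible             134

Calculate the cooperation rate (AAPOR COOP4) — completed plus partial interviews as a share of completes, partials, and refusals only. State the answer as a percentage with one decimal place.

Num = 371 + 48 = 419
Denominator = 371 + 48 + 85 = 504
COOP4 = 419 / 504 = 0.8313

83.1%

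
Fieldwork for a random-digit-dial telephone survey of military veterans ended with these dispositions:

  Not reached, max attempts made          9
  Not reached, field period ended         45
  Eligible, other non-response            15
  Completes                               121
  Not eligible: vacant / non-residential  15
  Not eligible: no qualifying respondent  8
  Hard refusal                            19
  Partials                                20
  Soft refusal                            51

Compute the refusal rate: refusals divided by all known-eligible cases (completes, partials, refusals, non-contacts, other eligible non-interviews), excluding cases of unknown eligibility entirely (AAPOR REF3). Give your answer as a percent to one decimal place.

Refusals = 19 + 51 = 70
Never reached = 45 + 9 = 54
Ineligible = 8 + 15 = 23
Numerator → 70
Denom → 121 + 20 + 70 + 54 + 15 = 280
REF3 = 70 / 280 = 0.2500

25.0%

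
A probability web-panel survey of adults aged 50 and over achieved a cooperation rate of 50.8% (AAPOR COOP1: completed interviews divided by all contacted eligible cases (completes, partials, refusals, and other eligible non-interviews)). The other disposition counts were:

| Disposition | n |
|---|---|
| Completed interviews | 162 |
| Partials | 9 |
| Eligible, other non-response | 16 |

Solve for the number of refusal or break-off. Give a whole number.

COOP1 = 162 / D = 0.508
D = 162 / 0.508 = 318.9
Other denominator terms total 187
refusal or break-off = 318.9 − 187 ≈ 132

132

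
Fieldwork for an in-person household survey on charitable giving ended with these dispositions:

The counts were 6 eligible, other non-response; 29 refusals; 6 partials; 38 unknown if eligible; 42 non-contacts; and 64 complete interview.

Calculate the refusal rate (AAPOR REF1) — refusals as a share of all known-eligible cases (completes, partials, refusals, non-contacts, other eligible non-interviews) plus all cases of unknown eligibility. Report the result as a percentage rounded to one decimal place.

15.7%

Numerator → 29
Denom → 64 + 6 + 29 + 42 + 6 + 38 = 185
REF1 = 29 / 185 = 0.1568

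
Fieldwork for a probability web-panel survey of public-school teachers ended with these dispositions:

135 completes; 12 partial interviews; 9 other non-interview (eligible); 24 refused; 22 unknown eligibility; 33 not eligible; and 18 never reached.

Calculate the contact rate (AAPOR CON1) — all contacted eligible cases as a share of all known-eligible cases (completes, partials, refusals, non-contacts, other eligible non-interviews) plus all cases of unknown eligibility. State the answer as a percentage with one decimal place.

81.8%

Top = 135 + 12 + 24 + 9 = 180
Denom = 135 + 12 + 24 + 18 + 9 + 22 = 220
CON1 = 180 / 220 = 0.8182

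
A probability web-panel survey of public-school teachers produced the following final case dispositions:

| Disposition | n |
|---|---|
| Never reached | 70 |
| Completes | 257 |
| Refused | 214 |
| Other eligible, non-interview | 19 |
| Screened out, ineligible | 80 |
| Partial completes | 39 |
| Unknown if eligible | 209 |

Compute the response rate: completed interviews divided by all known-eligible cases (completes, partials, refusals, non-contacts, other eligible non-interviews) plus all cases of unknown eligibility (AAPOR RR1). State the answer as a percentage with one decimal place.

31.8%

Top = 257
Denominator = 257 + 39 + 214 + 70 + 19 + 209 = 808
RR1 = 257 / 808 = 0.3181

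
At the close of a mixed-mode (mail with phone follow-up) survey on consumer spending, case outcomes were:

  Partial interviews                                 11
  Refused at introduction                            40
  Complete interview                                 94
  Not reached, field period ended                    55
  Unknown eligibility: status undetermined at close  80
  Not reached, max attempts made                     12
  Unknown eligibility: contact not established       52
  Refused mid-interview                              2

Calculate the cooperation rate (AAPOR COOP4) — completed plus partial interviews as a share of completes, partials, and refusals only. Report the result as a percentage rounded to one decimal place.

Refused = 40 + 2 = 42
Non-contacts = 55 + 12 = 67
Undetermined eligibility = 52 + 80 = 132
Num → 94 + 11 = 105
Base → 94 + 11 + 42 = 147
COOP4 = 105 / 147 = 0.7143

71.4%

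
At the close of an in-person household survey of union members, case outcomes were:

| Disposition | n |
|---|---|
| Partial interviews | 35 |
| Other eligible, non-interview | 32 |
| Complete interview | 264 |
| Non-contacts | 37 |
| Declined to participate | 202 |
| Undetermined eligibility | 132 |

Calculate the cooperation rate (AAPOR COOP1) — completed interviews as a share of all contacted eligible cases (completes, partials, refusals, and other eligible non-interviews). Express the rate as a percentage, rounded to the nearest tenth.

49.5%

Numerator → 264
Denom → 264 + 35 + 202 + 32 = 533
COOP1 = 264 / 533 = 0.4953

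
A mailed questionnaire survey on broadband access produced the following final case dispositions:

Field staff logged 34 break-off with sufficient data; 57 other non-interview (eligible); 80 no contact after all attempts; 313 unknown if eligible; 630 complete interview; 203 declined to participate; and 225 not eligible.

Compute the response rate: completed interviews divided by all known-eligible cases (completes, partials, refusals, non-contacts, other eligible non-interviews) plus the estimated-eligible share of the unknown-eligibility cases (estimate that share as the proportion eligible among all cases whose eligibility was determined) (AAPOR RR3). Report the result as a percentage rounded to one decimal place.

50.0%

Top: 630
Eligible (known): 630 + 34 + 203 + 80 + 57 = 1004
e = 1004 / (1004 + 225) = 1004 / 1229 = 0.8169
Estimated eligible among unknowns: 0.8169 × 313 = 255.69
Denom: 1004 + 255.69 = 1259.69
RR3 = 630 / 1259.69 = 0.5001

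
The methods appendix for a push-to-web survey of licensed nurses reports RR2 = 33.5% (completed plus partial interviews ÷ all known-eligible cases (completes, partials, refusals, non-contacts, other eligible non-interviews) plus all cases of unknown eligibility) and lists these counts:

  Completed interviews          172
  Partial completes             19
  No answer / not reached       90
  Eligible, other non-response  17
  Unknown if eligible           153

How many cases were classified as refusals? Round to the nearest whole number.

119

Numerator: 172 + 19 = 191
RR2 = 191 / D = 0.335
D = 191 / 0.335 = 570.1
Other denominator terms total 451
refusals = 570.1 − 451 ≈ 119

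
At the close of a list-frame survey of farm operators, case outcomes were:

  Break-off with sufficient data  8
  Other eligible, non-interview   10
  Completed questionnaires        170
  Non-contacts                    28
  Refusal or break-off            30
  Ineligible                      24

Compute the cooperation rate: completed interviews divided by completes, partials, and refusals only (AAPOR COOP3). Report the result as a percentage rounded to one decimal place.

Num: 170
Denom: 170 + 8 + 30 = 208
COOP3 = 170 / 208 = 0.8173

81.7%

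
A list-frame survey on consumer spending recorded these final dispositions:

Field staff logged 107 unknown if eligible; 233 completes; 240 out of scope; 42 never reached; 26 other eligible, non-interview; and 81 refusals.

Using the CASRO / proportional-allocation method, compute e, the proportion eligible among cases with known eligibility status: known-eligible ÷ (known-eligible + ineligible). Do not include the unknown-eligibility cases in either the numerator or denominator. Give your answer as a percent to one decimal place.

Eligible (known) → 233 + 81 + 42 + 26 = 382
e = 382 / (382 + 240) = 382 / 622 = 0.6141

61.4%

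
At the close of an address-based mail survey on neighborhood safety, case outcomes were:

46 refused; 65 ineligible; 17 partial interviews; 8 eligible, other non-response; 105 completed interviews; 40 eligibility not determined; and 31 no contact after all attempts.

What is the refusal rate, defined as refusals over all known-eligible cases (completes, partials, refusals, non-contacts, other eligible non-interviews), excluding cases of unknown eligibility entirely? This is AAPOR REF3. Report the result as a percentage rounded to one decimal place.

22.2%

Top = 46
Denominator = 105 + 17 + 46 + 31 + 8 = 207
REF3 = 46 / 207 = 0.2222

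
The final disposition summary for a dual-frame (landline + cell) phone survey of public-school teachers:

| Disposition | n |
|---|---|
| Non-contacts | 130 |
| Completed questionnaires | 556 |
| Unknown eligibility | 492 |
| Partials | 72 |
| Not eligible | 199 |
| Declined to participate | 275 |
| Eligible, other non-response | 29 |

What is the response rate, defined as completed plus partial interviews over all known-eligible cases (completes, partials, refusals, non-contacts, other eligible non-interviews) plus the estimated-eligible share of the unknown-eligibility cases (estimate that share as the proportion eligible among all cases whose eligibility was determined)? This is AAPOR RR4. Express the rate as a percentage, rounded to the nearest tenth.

Top = 556 + 72 = 628
Eligible (known) = 556 + 72 + 275 + 130 + 29 = 1062
e = 1062 / (1062 + 199) = 1062 / 1261 = 0.8422
Eligible share of unknowns = 0.8422 × 492 = 414.36
Base = 1062 + 414.36 = 1476.36
RR4 = 628 / 1476.36 = 0.4254

42.5%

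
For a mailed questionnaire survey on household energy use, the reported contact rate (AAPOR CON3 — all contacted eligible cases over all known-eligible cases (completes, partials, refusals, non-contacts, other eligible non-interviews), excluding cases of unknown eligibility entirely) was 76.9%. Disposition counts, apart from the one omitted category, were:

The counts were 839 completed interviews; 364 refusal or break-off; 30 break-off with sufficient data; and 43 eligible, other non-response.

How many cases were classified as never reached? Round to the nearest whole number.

383

Top → 839 + 30 + 364 + 43 = 1276
CON3 = 1276 / D = 0.769
D = 1276 / 0.769 = 1659.3
Rest of base = 1276
never reached = 1659.3 − 1276 ≈ 383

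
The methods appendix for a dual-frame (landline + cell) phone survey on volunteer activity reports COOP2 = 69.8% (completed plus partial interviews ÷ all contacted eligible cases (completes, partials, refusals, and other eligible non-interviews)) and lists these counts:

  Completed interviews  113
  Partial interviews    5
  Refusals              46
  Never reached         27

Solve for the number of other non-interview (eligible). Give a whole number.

Numerator → 113 + 5 = 118
COOP2 = 118 / D = 0.698
D = 118 / 0.698 = 169.1
Rest of base = 164
other non-interview (eligible) = 169.1 − 164 ≈ 5

5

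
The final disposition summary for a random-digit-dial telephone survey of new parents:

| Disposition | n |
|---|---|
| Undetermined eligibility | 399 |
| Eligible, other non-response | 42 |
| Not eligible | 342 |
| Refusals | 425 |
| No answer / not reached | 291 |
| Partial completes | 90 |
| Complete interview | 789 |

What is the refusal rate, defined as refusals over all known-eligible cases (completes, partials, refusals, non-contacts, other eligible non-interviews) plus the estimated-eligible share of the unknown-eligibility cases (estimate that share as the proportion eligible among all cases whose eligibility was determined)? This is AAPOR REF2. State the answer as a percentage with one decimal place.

21.6%

Num: 425
Eligible (known): 789 + 90 + 425 + 291 + 42 = 1637
e = 1637 / (1637 + 342) = 1637 / 1979 = 0.8272
e × U: 0.8272 × 399 = 330.05
Denom: 1637 + 330.05 = 1967.05
REF2 = 425 / 1967.05 = 0.2161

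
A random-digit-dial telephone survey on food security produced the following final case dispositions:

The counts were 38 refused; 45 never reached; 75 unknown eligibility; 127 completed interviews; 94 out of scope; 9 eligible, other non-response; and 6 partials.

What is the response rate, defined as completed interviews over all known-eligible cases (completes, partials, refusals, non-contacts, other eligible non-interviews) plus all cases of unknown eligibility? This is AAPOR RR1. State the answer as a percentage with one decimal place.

Num: 127
Denom: 127 + 6 + 38 + 45 + 9 + 75 = 300
RR1 = 127 / 300 = 0.4233

42.3%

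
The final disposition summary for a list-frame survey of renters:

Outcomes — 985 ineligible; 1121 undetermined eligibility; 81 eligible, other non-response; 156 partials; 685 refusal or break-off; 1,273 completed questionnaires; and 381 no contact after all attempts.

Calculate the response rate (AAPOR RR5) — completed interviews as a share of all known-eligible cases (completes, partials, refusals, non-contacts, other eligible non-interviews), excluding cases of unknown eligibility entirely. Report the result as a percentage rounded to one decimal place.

Numerator: 1273
Denom: 1273 + 156 + 685 + 381 + 81 = 2576
RR5 = 1273 / 2576 = 0.4942

49.4%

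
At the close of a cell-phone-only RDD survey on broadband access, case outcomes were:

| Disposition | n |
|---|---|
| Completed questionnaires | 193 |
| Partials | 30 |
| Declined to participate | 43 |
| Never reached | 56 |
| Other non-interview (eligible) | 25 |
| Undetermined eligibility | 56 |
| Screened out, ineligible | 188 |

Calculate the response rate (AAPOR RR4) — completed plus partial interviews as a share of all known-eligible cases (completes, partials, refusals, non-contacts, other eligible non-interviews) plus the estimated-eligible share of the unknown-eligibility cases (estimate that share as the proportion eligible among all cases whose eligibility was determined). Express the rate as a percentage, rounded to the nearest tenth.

Numerator → 193 + 30 = 223
Eligible (known) → 193 + 30 + 43 + 56 + 25 = 347
e = 347 / (347 + 188) = 347 / 535 = 0.6486
e × U → 0.6486 × 56 = 36.32
Denominator → 347 + 36.32 = 383.32
RR4 = 223 / 383.32 = 0.5818

58.2%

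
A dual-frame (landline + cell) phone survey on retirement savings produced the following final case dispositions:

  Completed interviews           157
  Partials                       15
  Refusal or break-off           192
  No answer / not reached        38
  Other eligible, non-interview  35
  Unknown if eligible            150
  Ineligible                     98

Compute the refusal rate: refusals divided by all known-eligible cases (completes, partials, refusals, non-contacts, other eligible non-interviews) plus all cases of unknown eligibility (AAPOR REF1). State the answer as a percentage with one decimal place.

Num: 192
Denom: 157 + 15 + 192 + 38 + 35 + 150 = 587
REF1 = 192 / 587 = 0.3271

32.7%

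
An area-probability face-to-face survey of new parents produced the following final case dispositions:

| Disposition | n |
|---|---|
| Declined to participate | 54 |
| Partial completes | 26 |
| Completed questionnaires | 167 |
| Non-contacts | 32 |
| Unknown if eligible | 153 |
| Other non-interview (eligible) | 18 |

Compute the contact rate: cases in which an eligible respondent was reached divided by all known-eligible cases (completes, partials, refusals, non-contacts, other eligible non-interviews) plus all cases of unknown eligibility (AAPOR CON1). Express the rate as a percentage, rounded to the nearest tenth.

Num = 167 + 26 + 54 + 18 = 265
Denom = 167 + 26 + 54 + 32 + 18 + 153 = 450
CON1 = 265 / 450 = 0.5889

58.9%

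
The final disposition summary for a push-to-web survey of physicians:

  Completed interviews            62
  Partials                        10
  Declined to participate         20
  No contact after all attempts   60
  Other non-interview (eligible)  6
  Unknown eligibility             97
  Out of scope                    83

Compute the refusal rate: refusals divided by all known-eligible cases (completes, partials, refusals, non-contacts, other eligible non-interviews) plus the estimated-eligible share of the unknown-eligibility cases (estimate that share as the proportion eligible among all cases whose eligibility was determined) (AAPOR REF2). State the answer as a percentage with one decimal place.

9.0%

Num = 20
Determined eligible = 62 + 10 + 20 + 60 + 6 = 158
e = 158 / (158 + 83) = 158 / 241 = 0.6556
e × U = 0.6556 × 97 = 63.59
Base = 158 + 63.59 = 221.59
REF2 = 20 / 221.59 = 0.0903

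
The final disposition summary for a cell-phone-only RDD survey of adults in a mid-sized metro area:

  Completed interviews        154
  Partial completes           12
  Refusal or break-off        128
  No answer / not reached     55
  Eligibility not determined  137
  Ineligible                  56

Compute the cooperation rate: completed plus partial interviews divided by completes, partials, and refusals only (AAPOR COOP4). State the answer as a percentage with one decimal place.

Top → 154 + 12 = 166
Base → 154 + 12 + 128 = 294
COOP4 = 166 / 294 = 0.5646

56.5%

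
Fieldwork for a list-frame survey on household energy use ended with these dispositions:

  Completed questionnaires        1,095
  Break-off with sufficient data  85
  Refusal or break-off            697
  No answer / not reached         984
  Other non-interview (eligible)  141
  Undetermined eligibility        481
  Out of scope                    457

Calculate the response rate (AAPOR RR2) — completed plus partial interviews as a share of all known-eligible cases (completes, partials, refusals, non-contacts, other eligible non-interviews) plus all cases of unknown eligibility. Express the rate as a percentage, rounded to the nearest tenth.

Top = 1095 + 85 = 1180
Base = 1095 + 85 + 697 + 984 + 141 + 481 = 3483
RR2 = 1180 / 3483 = 0.3388

33.9%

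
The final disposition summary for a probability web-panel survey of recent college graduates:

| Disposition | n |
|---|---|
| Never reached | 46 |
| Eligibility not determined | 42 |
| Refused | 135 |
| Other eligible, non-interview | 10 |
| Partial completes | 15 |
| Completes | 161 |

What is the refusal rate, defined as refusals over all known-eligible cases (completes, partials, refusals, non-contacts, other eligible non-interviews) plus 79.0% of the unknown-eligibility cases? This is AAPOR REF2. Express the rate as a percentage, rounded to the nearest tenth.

Numerator: 135
Eligible (known): 161 + 15 + 135 + 46 + 10 = 367
Eligible share of unknowns: 0.7900 × 42 = 33.18
Denom: 367 + 33.18 = 400.18
REF2 = 135 / 400.18 = 0.3373

33.7%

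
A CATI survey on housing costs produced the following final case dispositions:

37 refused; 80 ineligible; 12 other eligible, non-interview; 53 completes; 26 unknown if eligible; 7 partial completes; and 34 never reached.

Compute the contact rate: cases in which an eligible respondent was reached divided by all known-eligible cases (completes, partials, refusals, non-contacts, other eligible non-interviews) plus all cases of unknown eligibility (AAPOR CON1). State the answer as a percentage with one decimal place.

Top → 53 + 7 + 37 + 12 = 109
Base → 53 + 7 + 37 + 34 + 12 + 26 = 169
CON1 = 109 / 169 = 0.6450

64.5%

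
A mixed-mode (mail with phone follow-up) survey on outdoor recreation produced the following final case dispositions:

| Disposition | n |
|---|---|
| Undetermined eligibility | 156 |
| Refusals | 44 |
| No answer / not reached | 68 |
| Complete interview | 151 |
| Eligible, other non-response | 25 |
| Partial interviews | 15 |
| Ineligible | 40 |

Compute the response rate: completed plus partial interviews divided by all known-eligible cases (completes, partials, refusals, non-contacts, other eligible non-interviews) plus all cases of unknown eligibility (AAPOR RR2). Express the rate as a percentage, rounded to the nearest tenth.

36.2%

Numerator = 151 + 15 = 166
Denom = 151 + 15 + 44 + 68 + 25 + 156 = 459
RR2 = 166 / 459 = 0.3617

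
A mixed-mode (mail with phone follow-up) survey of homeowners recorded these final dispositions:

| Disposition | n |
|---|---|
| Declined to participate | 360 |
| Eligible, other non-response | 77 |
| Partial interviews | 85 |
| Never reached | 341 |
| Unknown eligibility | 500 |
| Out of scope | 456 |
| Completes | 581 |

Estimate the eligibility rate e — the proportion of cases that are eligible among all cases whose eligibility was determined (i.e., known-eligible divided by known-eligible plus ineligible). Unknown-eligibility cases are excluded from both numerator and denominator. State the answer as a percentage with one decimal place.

Known eligible = 581 + 85 + 360 + 341 + 77 = 1444
e = 1444 / (1444 + 456) = 1444 / 1900 = 0.7600

76.0%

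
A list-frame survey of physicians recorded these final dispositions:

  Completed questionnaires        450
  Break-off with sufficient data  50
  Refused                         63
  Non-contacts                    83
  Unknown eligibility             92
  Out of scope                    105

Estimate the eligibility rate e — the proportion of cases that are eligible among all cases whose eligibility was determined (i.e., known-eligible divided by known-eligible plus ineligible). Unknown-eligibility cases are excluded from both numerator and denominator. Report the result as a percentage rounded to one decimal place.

Determined eligible = 450 + 50 + 63 + 83 = 646
e = 646 / (646 + 105) = 646 / 751 = 0.8602

86.0%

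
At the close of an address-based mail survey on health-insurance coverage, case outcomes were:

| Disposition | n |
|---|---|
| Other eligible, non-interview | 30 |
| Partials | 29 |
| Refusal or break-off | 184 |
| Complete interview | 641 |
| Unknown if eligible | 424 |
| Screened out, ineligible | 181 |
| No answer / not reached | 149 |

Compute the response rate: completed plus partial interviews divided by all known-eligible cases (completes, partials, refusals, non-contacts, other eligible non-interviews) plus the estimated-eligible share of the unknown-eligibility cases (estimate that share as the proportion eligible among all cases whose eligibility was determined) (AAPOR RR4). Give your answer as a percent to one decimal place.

48.1%

Num → 641 + 29 = 670
Determined eligible → 641 + 29 + 184 + 149 + 30 = 1033
e = 1033 / (1033 + 181) = 1033 / 1214 = 0.8509
Eligible share of unknowns → 0.8509 × 424 = 360.78
Denominator → 1033 + 360.78 = 1393.78
RR4 = 670 / 1393.78 = 0.4807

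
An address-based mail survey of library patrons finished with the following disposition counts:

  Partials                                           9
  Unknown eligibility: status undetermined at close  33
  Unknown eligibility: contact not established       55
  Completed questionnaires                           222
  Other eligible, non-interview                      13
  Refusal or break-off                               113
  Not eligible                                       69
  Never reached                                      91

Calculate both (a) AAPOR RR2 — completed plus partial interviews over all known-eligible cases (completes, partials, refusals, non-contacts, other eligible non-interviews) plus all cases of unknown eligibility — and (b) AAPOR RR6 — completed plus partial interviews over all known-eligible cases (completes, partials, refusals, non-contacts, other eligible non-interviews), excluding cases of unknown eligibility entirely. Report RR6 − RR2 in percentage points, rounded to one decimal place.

8.5

Unknown eligibility = 55 + 33 = 88
Top → 222 + 9 = 231
Base → 222 + 9 + 113 + 91 + 13 + 88 = 536
RR2 = 231 / 536 = 0.4310
Base → 222 + 9 + 113 + 91 + 13 = 448
RR6 = 231 / 448 = 0.5156
Difference = 51.56 − 43.10 = 8.46 percentage points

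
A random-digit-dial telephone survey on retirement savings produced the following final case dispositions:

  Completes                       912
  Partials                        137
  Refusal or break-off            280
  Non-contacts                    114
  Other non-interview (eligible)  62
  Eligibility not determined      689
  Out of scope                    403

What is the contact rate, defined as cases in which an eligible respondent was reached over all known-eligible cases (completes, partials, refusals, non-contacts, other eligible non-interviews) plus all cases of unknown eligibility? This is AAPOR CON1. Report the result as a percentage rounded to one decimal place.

63.4%

Numerator = 912 + 137 + 280 + 62 = 1391
Base = 912 + 137 + 280 + 114 + 62 + 689 = 2194
CON1 = 1391 / 2194 = 0.6340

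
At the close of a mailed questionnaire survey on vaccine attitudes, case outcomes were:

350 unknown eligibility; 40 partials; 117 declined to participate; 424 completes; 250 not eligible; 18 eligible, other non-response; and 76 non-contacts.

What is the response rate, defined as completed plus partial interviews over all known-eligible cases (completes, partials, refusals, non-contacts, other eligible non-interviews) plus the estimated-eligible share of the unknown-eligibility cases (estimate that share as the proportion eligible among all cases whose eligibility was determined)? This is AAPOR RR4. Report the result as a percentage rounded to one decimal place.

Num: 424 + 40 = 464
Eligible (known): 424 + 40 + 117 + 76 + 18 = 675
e = 675 / (675 + 250) = 675 / 925 = 0.7297
Estimated eligible among unknowns: 0.7297 × 350 = 255.40
Denominator: 675 + 255.40 = 930.40
RR4 = 464 / 930.40 = 0.4987

49.9%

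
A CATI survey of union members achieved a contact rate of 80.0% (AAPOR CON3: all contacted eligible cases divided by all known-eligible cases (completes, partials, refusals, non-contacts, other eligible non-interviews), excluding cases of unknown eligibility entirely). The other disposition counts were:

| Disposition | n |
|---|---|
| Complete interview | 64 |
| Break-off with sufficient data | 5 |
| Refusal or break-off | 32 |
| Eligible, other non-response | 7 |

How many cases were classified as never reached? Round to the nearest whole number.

Num: 64 + 5 + 32 + 7 = 108
CON3 = 108 / D = 0.800
D = 108 / 0.800 = 135.0
Remaining denominator categories sum to 108
never reached = 135.0 − 108 ≈ 27

27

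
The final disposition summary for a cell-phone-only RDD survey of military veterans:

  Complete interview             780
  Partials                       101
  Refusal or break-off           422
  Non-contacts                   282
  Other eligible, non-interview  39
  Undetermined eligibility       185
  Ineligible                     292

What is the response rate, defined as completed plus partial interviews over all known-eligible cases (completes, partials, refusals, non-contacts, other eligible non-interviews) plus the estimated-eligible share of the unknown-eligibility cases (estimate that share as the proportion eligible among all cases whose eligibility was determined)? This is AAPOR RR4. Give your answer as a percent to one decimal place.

Num: 780 + 101 = 881
Eligible (known): 780 + 101 + 422 + 282 + 39 = 1624
e = 1624 / (1624 + 292) = 1624 / 1916 = 0.8476
e × U: 0.8476 × 185 = 156.81
Denominator: 1624 + 156.81 = 1780.81
RR4 = 881 / 1780.81 = 0.4947

49.5%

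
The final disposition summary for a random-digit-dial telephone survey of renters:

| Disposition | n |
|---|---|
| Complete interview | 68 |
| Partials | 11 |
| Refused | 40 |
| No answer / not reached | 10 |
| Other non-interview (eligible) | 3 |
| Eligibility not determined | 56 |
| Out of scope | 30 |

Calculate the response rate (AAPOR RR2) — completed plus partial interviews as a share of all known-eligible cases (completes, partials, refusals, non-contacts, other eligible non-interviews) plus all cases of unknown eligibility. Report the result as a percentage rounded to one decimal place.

42.0%

Numerator = 68 + 11 = 79
Denom = 68 + 11 + 40 + 10 + 3 + 56 = 188
RR2 = 79 / 188 = 0.4202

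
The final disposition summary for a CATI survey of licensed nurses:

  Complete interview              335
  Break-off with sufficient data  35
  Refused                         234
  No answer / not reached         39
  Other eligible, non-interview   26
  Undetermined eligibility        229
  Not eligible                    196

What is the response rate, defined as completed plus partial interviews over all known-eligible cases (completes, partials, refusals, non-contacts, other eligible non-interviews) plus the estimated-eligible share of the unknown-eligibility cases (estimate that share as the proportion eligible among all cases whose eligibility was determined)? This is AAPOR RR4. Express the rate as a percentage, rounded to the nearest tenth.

43.7%

Numerator = 335 + 35 = 370
Determined eligible = 335 + 35 + 234 + 39 + 26 = 669
e = 669 / (669 + 196) = 669 / 865 = 0.7734
e × U = 0.7734 × 229 = 177.11
Denom = 669 + 177.11 = 846.11
RR4 = 370 / 846.11 = 0.4373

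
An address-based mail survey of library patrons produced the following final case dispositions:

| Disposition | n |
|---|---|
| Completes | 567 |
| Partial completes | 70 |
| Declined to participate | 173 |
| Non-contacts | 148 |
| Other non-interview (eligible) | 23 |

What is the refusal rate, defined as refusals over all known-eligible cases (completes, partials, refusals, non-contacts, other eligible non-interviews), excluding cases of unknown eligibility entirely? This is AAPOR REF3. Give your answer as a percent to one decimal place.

Num: 173
Denom: 567 + 70 + 173 + 148 + 23 = 981
REF3 = 173 / 981 = 0.1764

17.6%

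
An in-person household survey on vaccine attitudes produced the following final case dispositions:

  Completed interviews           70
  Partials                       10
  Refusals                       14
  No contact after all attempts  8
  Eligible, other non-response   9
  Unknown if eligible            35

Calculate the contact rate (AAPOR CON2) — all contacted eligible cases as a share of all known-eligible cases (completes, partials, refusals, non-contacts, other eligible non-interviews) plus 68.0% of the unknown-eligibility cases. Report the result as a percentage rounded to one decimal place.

76.4%

Num: 70 + 10 + 14 + 9 = 103
Known eligible: 70 + 10 + 14 + 8 + 9 = 111
e × U: 0.6800 × 35 = 23.80
Denom: 111 + 23.80 = 134.80
CON2 = 103 / 134.80 = 0.7641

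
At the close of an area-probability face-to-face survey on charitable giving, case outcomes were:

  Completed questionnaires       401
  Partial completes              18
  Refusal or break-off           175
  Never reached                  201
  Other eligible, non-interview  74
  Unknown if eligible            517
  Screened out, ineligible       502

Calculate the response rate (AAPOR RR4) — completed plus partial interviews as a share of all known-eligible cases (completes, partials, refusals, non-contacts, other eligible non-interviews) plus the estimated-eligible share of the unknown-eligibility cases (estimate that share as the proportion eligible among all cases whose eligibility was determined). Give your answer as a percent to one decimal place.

Top → 401 + 18 = 419
Eligible (known) → 401 + 18 + 175 + 201 + 74 = 869
e = 869 / (869 + 502) = 869 / 1371 = 0.6338
e × U → 0.6338 × 517 = 327.67
Denom → 869 + 327.67 = 1196.67
RR4 = 419 / 1196.67 = 0.3501

35.0%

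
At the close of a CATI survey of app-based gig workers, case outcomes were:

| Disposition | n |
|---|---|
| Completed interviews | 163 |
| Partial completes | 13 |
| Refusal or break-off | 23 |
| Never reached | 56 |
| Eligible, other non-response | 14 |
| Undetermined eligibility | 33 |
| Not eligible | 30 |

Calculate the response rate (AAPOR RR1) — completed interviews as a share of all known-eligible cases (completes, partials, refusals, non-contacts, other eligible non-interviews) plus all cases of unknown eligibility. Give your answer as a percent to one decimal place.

54.0%

Num → 163
Denom → 163 + 13 + 23 + 56 + 14 + 33 = 302
RR1 = 163 / 302 = 0.5397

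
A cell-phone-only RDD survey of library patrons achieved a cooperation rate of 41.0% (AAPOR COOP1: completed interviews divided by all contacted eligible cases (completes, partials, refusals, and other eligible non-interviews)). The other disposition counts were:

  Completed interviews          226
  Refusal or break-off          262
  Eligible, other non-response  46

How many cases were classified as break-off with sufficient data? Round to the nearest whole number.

17

COOP1 = 226 / D = 0.410
D = 226 / 0.410 = 551.2
Other denominator terms total 534
break-off with sufficient data = 551.2 − 534 ≈ 17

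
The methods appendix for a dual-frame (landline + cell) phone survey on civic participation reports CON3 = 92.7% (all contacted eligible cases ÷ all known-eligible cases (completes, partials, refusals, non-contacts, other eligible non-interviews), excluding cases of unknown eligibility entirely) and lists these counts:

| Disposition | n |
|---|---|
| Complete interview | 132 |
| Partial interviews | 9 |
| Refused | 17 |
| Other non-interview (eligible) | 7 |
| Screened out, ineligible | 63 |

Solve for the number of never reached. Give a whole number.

Numerator: 132 + 9 + 17 + 7 = 165
CON3 = 165 / D = 0.927
D = 165 / 0.927 = 178.0
Rest of base = 165
never reached = 178.0 − 165 ≈ 13

13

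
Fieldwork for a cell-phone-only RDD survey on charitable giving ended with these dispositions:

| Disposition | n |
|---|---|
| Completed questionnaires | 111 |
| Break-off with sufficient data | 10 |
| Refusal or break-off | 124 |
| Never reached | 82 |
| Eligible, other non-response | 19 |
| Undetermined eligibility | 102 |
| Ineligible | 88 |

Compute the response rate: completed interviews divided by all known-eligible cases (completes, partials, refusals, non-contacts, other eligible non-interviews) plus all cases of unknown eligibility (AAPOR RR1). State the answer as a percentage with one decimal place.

Num → 111
Base → 111 + 10 + 124 + 82 + 19 + 102 = 448
RR1 = 111 / 448 = 0.2478

24.8%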